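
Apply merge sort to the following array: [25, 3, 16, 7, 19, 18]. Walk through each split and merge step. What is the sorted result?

Merge sort trace:

Split: [25, 3, 16, 7, 19, 18] -> [25, 3, 16] and [7, 19, 18]
  Split: [25, 3, 16] -> [25] and [3, 16]
    Split: [3, 16] -> [3] and [16]
    Merge: [3] + [16] -> [3, 16]
  Merge: [25] + [3, 16] -> [3, 16, 25]
  Split: [7, 19, 18] -> [7] and [19, 18]
    Split: [19, 18] -> [19] and [18]
    Merge: [19] + [18] -> [18, 19]
  Merge: [7] + [18, 19] -> [7, 18, 19]
Merge: [3, 16, 25] + [7, 18, 19] -> [3, 7, 16, 18, 19, 25]

Final sorted array: [3, 7, 16, 18, 19, 25]

The merge sort proceeds by recursively splitting the array and merging sorted halves.
After all merges, the sorted array is [3, 7, 16, 18, 19, 25].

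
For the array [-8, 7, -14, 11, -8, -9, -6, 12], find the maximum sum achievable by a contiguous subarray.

Using Kadane's algorithm on [-8, 7, -14, 11, -8, -9, -6, 12]:

Scanning through the array:
Position 1 (value 7): max_ending_here = 7, max_so_far = 7
Position 2 (value -14): max_ending_here = -7, max_so_far = 7
Position 3 (value 11): max_ending_here = 11, max_so_far = 11
Position 4 (value -8): max_ending_here = 3, max_so_far = 11
Position 5 (value -9): max_ending_here = -6, max_so_far = 11
Position 6 (value -6): max_ending_here = -6, max_so_far = 11
Position 7 (value 12): max_ending_here = 12, max_so_far = 12

Maximum subarray: [12]
Maximum sum: 12

The maximum subarray is [12] with sum 12. This subarray runs from index 7 to index 7.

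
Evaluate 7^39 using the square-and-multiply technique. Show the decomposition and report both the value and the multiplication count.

Computing 7^39 by squaring (build up from 7^1; each line after the first costs one multiplication):

7^1 = 7
7^2 = (7^1)^2 = 7^2 = 49
7^4 = (7^2)^2 = 49^2 = 2401
7^8 = (7^4)^2 = 2401^2 = 5764801
7^9 = 7 * 7^8 = 7 * 5764801 = 40353607
7^18 = (7^9)^2 = 40353607^2 = 1628413597910449
7^19 = 7 * 7^18 = 7 * 1628413597910449 = 11398895185373143
7^38 = (7^19)^2 = 11398895185373143^2 = 129934811447123020117172145698449
7^39 = 7 * 7^38 = 7 * 129934811447123020117172145698449 = 909543680129861140820205019889143

Result: 909543680129861140820205019889143
Multiplications needed: 8 (8 lines after 7^1)

7^39 = 909543680129861140820205019889143. Using exponentiation by squaring, this requires 8 multiplications. The key idea: if the exponent is even, square the half-power; if odd, multiply by the base once.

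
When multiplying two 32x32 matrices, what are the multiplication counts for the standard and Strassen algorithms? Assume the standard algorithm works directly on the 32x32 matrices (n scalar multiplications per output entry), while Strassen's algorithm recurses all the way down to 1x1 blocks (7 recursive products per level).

Matrix multiplication for 32x32 matrices:

Standard algorithm: 32^3 = 32768 multiplications
Strassen's algorithm: 7^(log2(32)) = 7^5 = 16807 multiplications
Savings: 32768 - 16807 = 15961 multiplications

Standard: 32768 multiplications (32^3). Strassen: 16807 multiplications (7^5). Strassen reduces 8 recursive multiplications to 7 at each level.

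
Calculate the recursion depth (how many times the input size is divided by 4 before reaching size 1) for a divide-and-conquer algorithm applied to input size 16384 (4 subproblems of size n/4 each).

For divide and conquer with division factor 4:

Problem sizes at each level:
Level 0: 16384
Level 1: 4096
Level 2: 1024
Level 3: 256
Level 4: 64
Level 5: 16
Level 6: 4
Level 7: 1

The root is level 0 and the size-1 base case is level 7 (the tree spans levels 0 through 7, i.e. 8 levels counting the root), so the depth is the number of divisions: log_4(16384) = 7

The recursion tree depth is log_4(16384) = 7. At each level, the problem size is divided by 4, so it takes 7 divisions to reduce to a base case of size 1. The algorithm makes 4 recursive calls at each level.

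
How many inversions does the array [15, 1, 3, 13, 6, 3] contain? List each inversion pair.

Finding inversions in [15, 1, 3, 13, 6, 3]:

(0, 1): arr[0]=15 > arr[1]=1
(0, 2): arr[0]=15 > arr[2]=3
(0, 3): arr[0]=15 > arr[3]=13
(0, 4): arr[0]=15 > arr[4]=6
(0, 5): arr[0]=15 > arr[5]=3
(3, 4): arr[3]=13 > arr[4]=6
(3, 5): arr[3]=13 > arr[5]=3
(4, 5): arr[4]=6 > arr[5]=3

Total inversions: 8

The array has 8 inversion(s): (0,1), (0,2), (0,3), (0,4), (0,5), (3,4), (3,5), (4,5). Each pair (i,j) satisfies i < j and arr[i] > arr[j].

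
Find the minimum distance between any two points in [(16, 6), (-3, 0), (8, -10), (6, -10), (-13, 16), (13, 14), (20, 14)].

Computing all pairwise distances among 7 points:

d((16, 6), (-3, 0)) = 19.9249
d((16, 6), (8, -10)) = 17.8885
d((16, 6), (6, -10)) = 18.868
d((16, 6), (-13, 16)) = 30.6757
d((16, 6), (13, 14)) = 8.544
d((16, 6), (20, 14)) = 8.9443
d((-3, 0), (8, -10)) = 14.8661
d((-3, 0), (6, -10)) = 13.4536
d((-3, 0), (-13, 16)) = 18.868
d((-3, 0), (13, 14)) = 21.2603
d((-3, 0), (20, 14)) = 26.9258
d((8, -10), (6, -10)) = 2.0 <-- minimum
d((8, -10), (-13, 16)) = 33.4215
d((8, -10), (13, 14)) = 24.5153
d((8, -10), (20, 14)) = 26.8328
d((6, -10), (-13, 16)) = 32.2025
d((6, -10), (13, 14)) = 25.0
d((6, -10), (20, 14)) = 27.7849
d((-13, 16), (13, 14)) = 26.0768
d((-13, 16), (20, 14)) = 33.0606
d((13, 14), (20, 14)) = 7.0

Closest pair: (8, -10) and (6, -10) with distance 2.0

The closest pair is (8, -10) and (6, -10) with Euclidean distance 2.0. For 7 points, brute-force pairwise comparison is shown above. For large n, the divide-and-conquer algorithm (sort by x, recurse on halves, check the dividing strip) achieves O(n log n).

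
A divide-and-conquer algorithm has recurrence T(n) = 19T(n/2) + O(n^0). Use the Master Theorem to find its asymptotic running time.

Master Theorem for T(n) = 19T(n/2) + O(n^0):

a = 19, b = 2, c = 0
log_b(a) = log_2(19) = 4.2479

Case 1: c = 0 < log_2(19) = 4.2479
T(n) = O(n^(log_2 19))

For T(n) = 19T(n/2) + O(n^0): log_2(19) = 4.2479. This is Case 1 of the Master Theorem (c < log_b(a), work dominated by leaves), giving O(n^(log_2 19)).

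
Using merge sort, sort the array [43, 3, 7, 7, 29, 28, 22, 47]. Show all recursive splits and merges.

Merge sort trace:

Split: [43, 3, 7, 7, 29, 28, 22, 47] -> [43, 3, 7, 7] and [29, 28, 22, 47]
  Split: [43, 3, 7, 7] -> [43, 3] and [7, 7]
    Split: [43, 3] -> [43] and [3]
    Merge: [43] + [3] -> [3, 43]
    Split: [7, 7] -> [7] and [7]
    Merge: [7] + [7] -> [7, 7]
  Merge: [3, 43] + [7, 7] -> [3, 7, 7, 43]
  Split: [29, 28, 22, 47] -> [29, 28] and [22, 47]
    Split: [29, 28] -> [29] and [28]
    Merge: [29] + [28] -> [28, 29]
    Split: [22, 47] -> [22] and [47]
    Merge: [22] + [47] -> [22, 47]
  Merge: [28, 29] + [22, 47] -> [22, 28, 29, 47]
Merge: [3, 7, 7, 43] + [22, 28, 29, 47] -> [3, 7, 7, 22, 28, 29, 43, 47]

Final sorted array: [3, 7, 7, 22, 28, 29, 43, 47]

The merge sort proceeds by recursively splitting the array and merging sorted halves.
After all merges, the sorted array is [3, 7, 7, 22, 28, 29, 43, 47].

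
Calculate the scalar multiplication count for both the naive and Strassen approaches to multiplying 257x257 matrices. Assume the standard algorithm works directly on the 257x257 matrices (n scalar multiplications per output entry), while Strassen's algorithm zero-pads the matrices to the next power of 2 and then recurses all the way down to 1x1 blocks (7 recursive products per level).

Matrix multiplication for 257x257 matrices:

Strassen's algorithm requires power-of-2 dimensions. Pad 257x257 to 512x512 (next power of 2).

Standard algorithm: 257^3 = 16974593 multiplications
Strassen's algorithm: 7^(log2(512)) = 7^9 = 40353607 multiplications
Difference: 16974593 - 40353607 = -23379014 (Strassen uses MORE here due to padding overhead — for small or just-over-power-of-2 n, padding can outweigh the per-level savings)

Standard: 16974593 multiplications (257^3). Strassen: 40353607 multiplications (7^9, after padding to 512x512). Strassen reduces 8 recursive multiplications to 7 at each level.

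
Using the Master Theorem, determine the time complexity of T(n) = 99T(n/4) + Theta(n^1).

Master Theorem for T(n) = 99T(n/4) + O(n^1):

a = 99, b = 4, c = 1
log_b(a) = log_4(99) = 3.3147

Case 1: c = 1 < log_4(99) = 3.3147
T(n) = O(n^(log_4 99))

For T(n) = 99T(n/4) + O(n^1): log_4(99) = 3.3147. This is Case 1 of the Master Theorem (c < log_b(a), work dominated by leaves), giving O(n^(log_4 99)).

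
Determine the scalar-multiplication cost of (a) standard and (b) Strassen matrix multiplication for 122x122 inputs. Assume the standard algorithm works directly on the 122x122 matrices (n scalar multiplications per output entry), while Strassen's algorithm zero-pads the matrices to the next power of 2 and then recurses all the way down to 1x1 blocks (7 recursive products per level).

Matrix multiplication for 122x122 matrices:

Strassen's algorithm requires power-of-2 dimensions. Pad 122x122 to 128x128 (next power of 2).

Standard algorithm: 122^3 = 1815848 multiplications
Strassen's algorithm: 7^(log2(128)) = 7^7 = 823543 multiplications
Savings: 1815848 - 823543 = 992305 multiplications

Standard: 1815848 multiplications (122^3). Strassen: 823543 multiplications (7^7, after padding to 128x128). Strassen reduces 8 recursive multiplications to 7 at each level.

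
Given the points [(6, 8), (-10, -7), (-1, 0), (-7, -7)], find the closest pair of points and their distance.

Computing all pairwise distances among 4 points:

d((6, 8), (-10, -7)) = 21.9317
d((6, 8), (-1, 0)) = 10.6301
d((6, 8), (-7, -7)) = 19.8494
d((-10, -7), (-1, 0)) = 11.4018
d((-10, -7), (-7, -7)) = 3.0 <-- minimum
d((-1, 0), (-7, -7)) = 9.2195

Closest pair: (-10, -7) and (-7, -7) with distance 3.0

The closest pair is (-10, -7) and (-7, -7) with Euclidean distance 3.0. For 4 points, brute-force pairwise comparison is shown above. For large n, the divide-and-conquer algorithm (sort by x, recurse on halves, check the dividing strip) achieves O(n log n).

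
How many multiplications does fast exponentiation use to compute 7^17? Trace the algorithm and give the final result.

Computing 7^17 by squaring (build up from 7^1; each line after the first costs one multiplication):

7^1 = 7
7^2 = (7^1)^2 = 7^2 = 49
7^4 = (7^2)^2 = 49^2 = 2401
7^8 = (7^4)^2 = 2401^2 = 5764801
7^16 = (7^8)^2 = 5764801^2 = 33232930569601
7^17 = 7 * 7^16 = 7 * 33232930569601 = 232630513987207

Result: 232630513987207
Multiplications needed: 5 (5 lines after 7^1)

7^17 = 232630513987207. Using exponentiation by squaring, this requires 5 multiplications. The key idea: if the exponent is even, square the half-power; if odd, multiply by the base once.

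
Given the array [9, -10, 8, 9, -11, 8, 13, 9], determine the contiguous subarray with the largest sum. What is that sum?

Using Kadane's algorithm on [9, -10, 8, 9, -11, 8, 13, 9]:

Scanning through the array:
Position 1 (value -10): max_ending_here = -1, max_so_far = 9
Position 2 (value 8): max_ending_here = 8, max_so_far = 9
Position 3 (value 9): max_ending_here = 17, max_so_far = 17
Position 4 (value -11): max_ending_here = 6, max_so_far = 17
Position 5 (value 8): max_ending_here = 14, max_so_far = 17
Position 6 (value 13): max_ending_here = 27, max_so_far = 27
Position 7 (value 9): max_ending_here = 36, max_so_far = 36

Maximum subarray: [8, 9, -11, 8, 13, 9]
Maximum sum: 36

The maximum subarray is [8, 9, -11, 8, 13, 9] with sum 36. This subarray runs from index 2 to index 7.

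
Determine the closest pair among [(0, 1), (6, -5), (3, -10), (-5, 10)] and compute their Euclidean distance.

Computing all pairwise distances among 4 points:

d((0, 1), (6, -5)) = 8.4853
d((0, 1), (3, -10)) = 11.4018
d((0, 1), (-5, 10)) = 10.2956
d((6, -5), (3, -10)) = 5.831 <-- minimum
d((6, -5), (-5, 10)) = 18.6011
d((3, -10), (-5, 10)) = 21.5407

Closest pair: (6, -5) and (3, -10) with distance 5.831

The closest pair is (6, -5) and (3, -10) with Euclidean distance 5.831. For 4 points, brute-force pairwise comparison is shown above. For large n, the divide-and-conquer algorithm (sort by x, recurse on halves, check the dividing strip) achieves O(n log n).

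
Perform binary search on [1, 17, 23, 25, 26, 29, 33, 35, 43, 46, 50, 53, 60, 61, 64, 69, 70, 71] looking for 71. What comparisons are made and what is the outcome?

Binary search for 71 in [1, 17, 23, 25, 26, 29, 33, 35, 43, 46, 50, 53, 60, 61, 64, 69, 70, 71]:

lo=0, hi=17, mid=8, arr[mid]=43 -> 43 < 71, search right half
lo=9, hi=17, mid=13, arr[mid]=61 -> 61 < 71, search right half
lo=14, hi=17, mid=15, arr[mid]=69 -> 69 < 71, search right half
lo=16, hi=17, mid=16, arr[mid]=70 -> 70 < 71, search right half
lo=17, hi=17, mid=17, arr[mid]=71 -> Found target at index 17!

Binary search finds 71 at index 17 after 5 comparisons. The search repeatedly halves the search space by comparing with the middle element.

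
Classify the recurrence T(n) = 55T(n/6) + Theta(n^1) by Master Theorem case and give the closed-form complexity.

Master Theorem for T(n) = 55T(n/6) + O(n^1):

a = 55, b = 6, c = 1
log_b(a) = log_6(55) = 2.2365

Case 1: c = 1 < log_6(55) = 2.2365
T(n) = O(n^(log_6 55))

For T(n) = 55T(n/6) + O(n^1): log_6(55) = 2.2365. This is Case 1 of the Master Theorem (c < log_b(a), work dominated by leaves), giving O(n^(log_6 55)).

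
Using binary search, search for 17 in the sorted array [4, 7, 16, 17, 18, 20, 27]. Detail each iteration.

Binary search for 17 in [4, 7, 16, 17, 18, 20, 27]:

lo=0, hi=6, mid=3, arr[mid]=17 -> Found target at index 3!

Binary search finds 17 at index 3 after 1 comparisons. The search repeatedly halves the search space by comparing with the middle element.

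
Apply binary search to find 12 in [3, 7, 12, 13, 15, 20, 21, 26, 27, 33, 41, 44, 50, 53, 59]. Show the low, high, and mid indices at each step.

Binary search for 12 in [3, 7, 12, 13, 15, 20, 21, 26, 27, 33, 41, 44, 50, 53, 59]:

lo=0, hi=14, mid=7, arr[mid]=26 -> 26 > 12, search left half
lo=0, hi=6, mid=3, arr[mid]=13 -> 13 > 12, search left half
lo=0, hi=2, mid=1, arr[mid]=7 -> 7 < 12, search right half
lo=2, hi=2, mid=2, arr[mid]=12 -> Found target at index 2!

Binary search finds 12 at index 2 after 4 comparisons. The search repeatedly halves the search space by comparing with the middle element.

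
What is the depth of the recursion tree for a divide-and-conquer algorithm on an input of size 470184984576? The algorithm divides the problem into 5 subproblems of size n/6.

For divide and conquer with division factor 6:

Problem sizes at each level:
Level 0: 470184984576
Level 1: 78364164096
Level 2: 13060694016
Level 3: 2176782336
Level 4: 362797056
Level 5: 60466176
Level 6: 10077696
Level 7: 1679616
Level 8: 279936
Level 9: 46656
Level 10: 7776
Level 11: 1296
Level 12: 216
Level 13: 36
Level 14: 6
Level 15: 1

The root is level 0 and the size-1 base case is level 15 (the tree spans levels 0 through 15, i.e. 16 levels counting the root), so the depth is the number of divisions: log_6(470184984576) = 15

The recursion tree depth is log_6(470184984576) = 15. At each level, the problem size is divided by 6, so it takes 15 divisions to reduce to a base case of size 1. The algorithm makes 5 recursive calls at each level.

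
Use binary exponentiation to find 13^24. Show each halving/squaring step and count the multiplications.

Computing 13^24 by squaring (build up from 13^1; each line after the first costs one multiplication):

13^1 = 13
13^2 = (13^1)^2 = 13^2 = 169
13^3 = 13 * 13^2 = 13 * 169 = 2197
13^6 = (13^3)^2 = 2197^2 = 4826809
13^12 = (13^6)^2 = 4826809^2 = 23298085122481
13^24 = (13^12)^2 = 23298085122481^2 = 542800770374370512771595361

Result: 542800770374370512771595361
Multiplications needed: 5 (5 lines after 13^1)

13^24 = 542800770374370512771595361. Using exponentiation by squaring, this requires 5 multiplications. The key idea: if the exponent is even, square the half-power; if odd, multiply by the base once.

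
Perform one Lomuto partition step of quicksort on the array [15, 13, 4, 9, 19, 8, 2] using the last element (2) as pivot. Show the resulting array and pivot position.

Lomuto partition with pivot = 2:

Initial array: [15, 13, 4, 9, 19, 8, 2]

arr[0]=15 > 2: no swap
arr[1]=13 > 2: no swap
arr[2]=4 > 2: no swap
arr[3]=9 > 2: no swap
arr[4]=19 > 2: no swap
arr[5]=8 > 2: no swap

Place pivot at position 0: [2, 13, 4, 9, 19, 8, 15]
Pivot position: 0

After partitioning with pivot 2, the array becomes [2, 13, 4, 9, 19, 8, 15]. The pivot is placed at index 0. All elements to the left of the pivot are <= 2, and all elements to the right are > 2.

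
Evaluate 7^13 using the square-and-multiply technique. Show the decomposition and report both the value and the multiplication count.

Computing 7^13 by squaring (build up from 7^1; each line after the first costs one multiplication):

7^1 = 7
7^2 = (7^1)^2 = 7^2 = 49
7^3 = 7 * 7^2 = 7 * 49 = 343
7^6 = (7^3)^2 = 343^2 = 117649
7^12 = (7^6)^2 = 117649^2 = 13841287201
7^13 = 7 * 7^12 = 7 * 13841287201 = 96889010407

Result: 96889010407
Multiplications needed: 5 (5 lines after 7^1)

7^13 = 96889010407. Using exponentiation by squaring, this requires 5 multiplications. The key idea: if the exponent is even, square the half-power; if odd, multiply by the base once.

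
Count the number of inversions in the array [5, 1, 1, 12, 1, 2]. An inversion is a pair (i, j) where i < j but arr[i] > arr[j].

Finding inversions in [5, 1, 1, 12, 1, 2]:

(0, 1): arr[0]=5 > arr[1]=1
(0, 2): arr[0]=5 > arr[2]=1
(0, 4): arr[0]=5 > arr[4]=1
(0, 5): arr[0]=5 > arr[5]=2
(3, 4): arr[3]=12 > arr[4]=1
(3, 5): arr[3]=12 > arr[5]=2

Total inversions: 6

The array has 6 inversion(s): (0,1), (0,2), (0,4), (0,5), (3,4), (3,5). Each pair (i,j) satisfies i < j and arr[i] > arr[j].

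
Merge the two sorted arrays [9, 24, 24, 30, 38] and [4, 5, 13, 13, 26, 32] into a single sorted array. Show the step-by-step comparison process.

Merging process:

Compare 9 vs 4: take 4 from right. Merged: [4]
Compare 9 vs 5: take 5 from right. Merged: [4, 5]
Compare 9 vs 13: take 9 from left. Merged: [4, 5, 9]
Compare 24 vs 13: take 13 from right. Merged: [4, 5, 9, 13]
Compare 24 vs 13: take 13 from right. Merged: [4, 5, 9, 13, 13]
Compare 24 vs 26: take 24 from left. Merged: [4, 5, 9, 13, 13, 24]
Compare 24 vs 26: take 24 from left. Merged: [4, 5, 9, 13, 13, 24, 24]
Compare 30 vs 26: take 26 from right. Merged: [4, 5, 9, 13, 13, 24, 24, 26]
Compare 30 vs 32: take 30 from left. Merged: [4, 5, 9, 13, 13, 24, 24, 26, 30]
Compare 38 vs 32: take 32 from right. Merged: [4, 5, 9, 13, 13, 24, 24, 26, 30, 32]
Append remaining from left: [38]. Merged: [4, 5, 9, 13, 13, 24, 24, 26, 30, 32, 38]

Final merged array: [4, 5, 9, 13, 13, 24, 24, 26, 30, 32, 38]
Total comparisons: 10

The merged array is [4, 5, 9, 13, 13, 24, 24, 26, 30, 32, 38], requiring 10 comparisons. The merge step runs in O(n) time where n is the total number of elements.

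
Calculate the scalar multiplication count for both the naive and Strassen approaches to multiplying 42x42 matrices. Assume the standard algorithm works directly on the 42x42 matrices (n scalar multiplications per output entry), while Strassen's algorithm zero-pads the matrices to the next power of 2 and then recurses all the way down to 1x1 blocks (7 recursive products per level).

Matrix multiplication for 42x42 matrices:

Strassen's algorithm requires power-of-2 dimensions. Pad 42x42 to 64x64 (next power of 2).

Standard algorithm: 42^3 = 74088 multiplications
Strassen's algorithm: 7^(log2(64)) = 7^6 = 117649 multiplications
Difference: 74088 - 117649 = -43561 (Strassen uses MORE here due to padding overhead — for small or just-over-power-of-2 n, padding can outweigh the per-level savings)

Standard: 74088 multiplications (42^3). Strassen: 117649 multiplications (7^6, after padding to 64x64). Strassen reduces 8 recursive multiplications to 7 at each level.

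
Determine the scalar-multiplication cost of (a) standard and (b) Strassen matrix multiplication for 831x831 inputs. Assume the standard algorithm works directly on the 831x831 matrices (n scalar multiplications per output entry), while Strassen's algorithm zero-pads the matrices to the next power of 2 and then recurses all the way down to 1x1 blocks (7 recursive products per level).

Matrix multiplication for 831x831 matrices:

Strassen's algorithm requires power-of-2 dimensions. Pad 831x831 to 1024x1024 (next power of 2).

Standard algorithm: 831^3 = 573856191 multiplications
Strassen's algorithm: 7^(log2(1024)) = 7^10 = 282475249 multiplications
Savings: 573856191 - 282475249 = 291380942 multiplications

Standard: 573856191 multiplications (831^3). Strassen: 282475249 multiplications (7^10, after padding to 1024x1024). Strassen reduces 8 recursive multiplications to 7 at each level.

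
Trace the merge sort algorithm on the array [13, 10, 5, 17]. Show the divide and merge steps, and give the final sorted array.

Merge sort trace:

Split: [13, 10, 5, 17] -> [13, 10] and [5, 17]
  Split: [13, 10] -> [13] and [10]
  Merge: [13] + [10] -> [10, 13]
  Split: [5, 17] -> [5] and [17]
  Merge: [5] + [17] -> [5, 17]
Merge: [10, 13] + [5, 17] -> [5, 10, 13, 17]

Final sorted array: [5, 10, 13, 17]

The merge sort proceeds by recursively splitting the array and merging sorted halves.
After all merges, the sorted array is [5, 10, 13, 17].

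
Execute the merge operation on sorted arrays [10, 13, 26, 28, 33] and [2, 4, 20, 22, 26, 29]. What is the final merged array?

Merging process:

Compare 10 vs 2: take 2 from right. Merged: [2]
Compare 10 vs 4: take 4 from right. Merged: [2, 4]
Compare 10 vs 20: take 10 from left. Merged: [2, 4, 10]
Compare 13 vs 20: take 13 from left. Merged: [2, 4, 10, 13]
Compare 26 vs 20: take 20 from right. Merged: [2, 4, 10, 13, 20]
Compare 26 vs 22: take 22 from right. Merged: [2, 4, 10, 13, 20, 22]
Compare 26 vs 26: take 26 from left. Merged: [2, 4, 10, 13, 20, 22, 26]
Compare 28 vs 26: take 26 from right. Merged: [2, 4, 10, 13, 20, 22, 26, 26]
Compare 28 vs 29: take 28 from left. Merged: [2, 4, 10, 13, 20, 22, 26, 26, 28]
Compare 33 vs 29: take 29 from right. Merged: [2, 4, 10, 13, 20, 22, 26, 26, 28, 29]
Append remaining from left: [33]. Merged: [2, 4, 10, 13, 20, 22, 26, 26, 28, 29, 33]

Final merged array: [2, 4, 10, 13, 20, 22, 26, 26, 28, 29, 33]
Total comparisons: 10

The merged array is [2, 4, 10, 13, 20, 22, 26, 26, 28, 29, 33], requiring 10 comparisons. The merge step runs in O(n) time where n is the total number of elements.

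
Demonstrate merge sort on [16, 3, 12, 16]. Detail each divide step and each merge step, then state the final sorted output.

Merge sort trace:

Split: [16, 3, 12, 16] -> [16, 3] and [12, 16]
  Split: [16, 3] -> [16] and [3]
  Merge: [16] + [3] -> [3, 16]
  Split: [12, 16] -> [12] and [16]
  Merge: [12] + [16] -> [12, 16]
Merge: [3, 16] + [12, 16] -> [3, 12, 16, 16]

Final sorted array: [3, 12, 16, 16]

The merge sort proceeds by recursively splitting the array and merging sorted halves.
After all merges, the sorted array is [3, 12, 16, 16].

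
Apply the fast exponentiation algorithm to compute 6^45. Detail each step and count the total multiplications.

Computing 6^45 by squaring (build up from 6^1; each line after the first costs one multiplication):

6^1 = 6
6^2 = (6^1)^2 = 6^2 = 36
6^4 = (6^2)^2 = 36^2 = 1296
6^5 = 6 * 6^4 = 6 * 1296 = 7776
6^10 = (6^5)^2 = 7776^2 = 60466176
6^11 = 6 * 6^10 = 6 * 60466176 = 362797056
6^22 = (6^11)^2 = 362797056^2 = 131621703842267136
6^44 = (6^22)^2 = 131621703842267136^2 = 17324272922341479351919144385642496
6^45 = 6 * 6^44 = 6 * 17324272922341479351919144385642496 = 103945637534048876111514866313854976

Result: 103945637534048876111514866313854976
Multiplications needed: 8 (8 lines after 6^1)

6^45 = 103945637534048876111514866313854976. Using exponentiation by squaring, this requires 8 multiplications. The key idea: if the exponent is even, square the half-power; if odd, multiply by the base once.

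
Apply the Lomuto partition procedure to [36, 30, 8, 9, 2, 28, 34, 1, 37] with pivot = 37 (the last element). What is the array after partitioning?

Lomuto partition with pivot = 37:

Initial array: [36, 30, 8, 9, 2, 28, 34, 1, 37]

arr[0]=36 <= 37: swap with position 0, array becomes [36, 30, 8, 9, 2, 28, 34, 1, 37]
arr[1]=30 <= 37: swap with position 1, array becomes [36, 30, 8, 9, 2, 28, 34, 1, 37]
arr[2]=8 <= 37: swap with position 2, array becomes [36, 30, 8, 9, 2, 28, 34, 1, 37]
arr[3]=9 <= 37: swap with position 3, array becomes [36, 30, 8, 9, 2, 28, 34, 1, 37]
arr[4]=2 <= 37: swap with position 4, array becomes [36, 30, 8, 9, 2, 28, 34, 1, 37]
arr[5]=28 <= 37: swap with position 5, array becomes [36, 30, 8, 9, 2, 28, 34, 1, 37]
arr[6]=34 <= 37: swap with position 6, array becomes [36, 30, 8, 9, 2, 28, 34, 1, 37]
arr[7]=1 <= 37: swap with position 7, array becomes [36, 30, 8, 9, 2, 28, 34, 1, 37]

Place pivot at position 8: [36, 30, 8, 9, 2, 28, 34, 1, 37]
Pivot position: 8

After partitioning with pivot 37, the array becomes [36, 30, 8, 9, 2, 28, 34, 1, 37]. The pivot is placed at index 8. All elements to the left of the pivot are <= 37, and all elements to the right are > 37.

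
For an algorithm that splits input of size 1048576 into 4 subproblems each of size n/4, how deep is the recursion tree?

For divide and conquer with division factor 4:

Problem sizes at each level:
Level 0: 1048576
Level 1: 262144
Level 2: 65536
Level 3: 16384
Level 4: 4096
Level 5: 1024
Level 6: 256
Level 7: 64
Level 8: 16
Level 9: 4
Level 10: 1

The root is level 0 and the size-1 base case is level 10 (the tree spans levels 0 through 10, i.e. 11 levels counting the root), so the depth is the number of divisions: log_4(1048576) = 10

The recursion tree depth is log_4(1048576) = 10. At each level, the problem size is divided by 4, so it takes 10 divisions to reduce to a base case of size 1. The algorithm makes 4 recursive calls at each level.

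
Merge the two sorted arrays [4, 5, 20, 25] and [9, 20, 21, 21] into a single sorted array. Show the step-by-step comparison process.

Merging process:

Compare 4 vs 9: take 4 from left. Merged: [4]
Compare 5 vs 9: take 5 from left. Merged: [4, 5]
Compare 20 vs 9: take 9 from right. Merged: [4, 5, 9]
Compare 20 vs 20: take 20 from left. Merged: [4, 5, 9, 20]
Compare 25 vs 20: take 20 from right. Merged: [4, 5, 9, 20, 20]
Compare 25 vs 21: take 21 from right. Merged: [4, 5, 9, 20, 20, 21]
Compare 25 vs 21: take 21 from right. Merged: [4, 5, 9, 20, 20, 21, 21]
Append remaining from left: [25]. Merged: [4, 5, 9, 20, 20, 21, 21, 25]

Final merged array: [4, 5, 9, 20, 20, 21, 21, 25]
Total comparisons: 7

The merged array is [4, 5, 9, 20, 20, 21, 21, 25], requiring 7 comparisons. The merge step runs in O(n) time where n is the total number of elements.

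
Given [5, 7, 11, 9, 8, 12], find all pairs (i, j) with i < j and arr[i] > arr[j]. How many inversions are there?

Finding inversions in [5, 7, 11, 9, 8, 12]:

(2, 3): arr[2]=11 > arr[3]=9
(2, 4): arr[2]=11 > arr[4]=8
(3, 4): arr[3]=9 > arr[4]=8

Total inversions: 3

The array has 3 inversion(s): (2,3), (2,4), (3,4). Each pair (i,j) satisfies i < j and arr[i] > arr[j].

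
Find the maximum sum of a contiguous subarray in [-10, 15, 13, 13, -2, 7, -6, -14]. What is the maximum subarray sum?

Using Kadane's algorithm on [-10, 15, 13, 13, -2, 7, -6, -14]:

Scanning through the array:
Position 1 (value 15): max_ending_here = 15, max_so_far = 15
Position 2 (value 13): max_ending_here = 28, max_so_far = 28
Position 3 (value 13): max_ending_here = 41, max_so_far = 41
Position 4 (value -2): max_ending_here = 39, max_so_far = 41
Position 5 (value 7): max_ending_here = 46, max_so_far = 46
Position 6 (value -6): max_ending_here = 40, max_so_far = 46
Position 7 (value -14): max_ending_here = 26, max_so_far = 46

Maximum subarray: [15, 13, 13, -2, 7]
Maximum sum: 46

The maximum subarray is [15, 13, 13, -2, 7] with sum 46. This subarray runs from index 1 to index 5.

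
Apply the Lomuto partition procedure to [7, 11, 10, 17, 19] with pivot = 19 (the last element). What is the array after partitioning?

Lomuto partition with pivot = 19:

Initial array: [7, 11, 10, 17, 19]

arr[0]=7 <= 19: swap with position 0, array becomes [7, 11, 10, 17, 19]
arr[1]=11 <= 19: swap with position 1, array becomes [7, 11, 10, 17, 19]
arr[2]=10 <= 19: swap with position 2, array becomes [7, 11, 10, 17, 19]
arr[3]=17 <= 19: swap with position 3, array becomes [7, 11, 10, 17, 19]

Place pivot at position 4: [7, 11, 10, 17, 19]
Pivot position: 4

After partitioning with pivot 19, the array becomes [7, 11, 10, 17, 19]. The pivot is placed at index 4. All elements to the left of the pivot are <= 19, and all elements to the right are > 19.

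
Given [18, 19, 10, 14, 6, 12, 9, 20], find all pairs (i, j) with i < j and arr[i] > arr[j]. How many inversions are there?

Finding inversions in [18, 19, 10, 14, 6, 12, 9, 20]:

(0, 2): arr[0]=18 > arr[2]=10
(0, 3): arr[0]=18 > arr[3]=14
(0, 4): arr[0]=18 > arr[4]=6
(0, 5): arr[0]=18 > arr[5]=12
(0, 6): arr[0]=18 > arr[6]=9
(1, 2): arr[1]=19 > arr[2]=10
(1, 3): arr[1]=19 > arr[3]=14
(1, 4): arr[1]=19 > arr[4]=6
(1, 5): arr[1]=19 > arr[5]=12
(1, 6): arr[1]=19 > arr[6]=9
(2, 4): arr[2]=10 > arr[4]=6
(2, 6): arr[2]=10 > arr[6]=9
(3, 4): arr[3]=14 > arr[4]=6
(3, 5): arr[3]=14 > arr[5]=12
(3, 6): arr[3]=14 > arr[6]=9
(5, 6): arr[5]=12 > arr[6]=9

Total inversions: 16

The array has 16 inversion(s): (0,2), (0,3), (0,4), (0,5), (0,6), (1,2), (1,3), (1,4), (1,5), (1,6), (2,4), (2,6), (3,4), (3,5), (3,6), (5,6). Each pair (i,j) satisfies i < j and arr[i] > arr[j].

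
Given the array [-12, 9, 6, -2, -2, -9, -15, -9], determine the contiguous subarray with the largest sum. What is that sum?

Using Kadane's algorithm on [-12, 9, 6, -2, -2, -9, -15, -9]:

Scanning through the array:
Position 1 (value 9): max_ending_here = 9, max_so_far = 9
Position 2 (value 6): max_ending_here = 15, max_so_far = 15
Position 3 (value -2): max_ending_here = 13, max_so_far = 15
Position 4 (value -2): max_ending_here = 11, max_so_far = 15
Position 5 (value -9): max_ending_here = 2, max_so_far = 15
Position 6 (value -15): max_ending_here = -13, max_so_far = 15
Position 7 (value -9): max_ending_here = -9, max_so_far = 15

Maximum subarray: [9, 6]
Maximum sum: 15

The maximum subarray is [9, 6] with sum 15. This subarray runs from index 1 to index 2.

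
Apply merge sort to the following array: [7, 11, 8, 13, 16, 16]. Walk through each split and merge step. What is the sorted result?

Merge sort trace:

Split: [7, 11, 8, 13, 16, 16] -> [7, 11, 8] and [13, 16, 16]
  Split: [7, 11, 8] -> [7] and [11, 8]
    Split: [11, 8] -> [11] and [8]
    Merge: [11] + [8] -> [8, 11]
  Merge: [7] + [8, 11] -> [7, 8, 11]
  Split: [13, 16, 16] -> [13] and [16, 16]
    Split: [16, 16] -> [16] and [16]
    Merge: [16] + [16] -> [16, 16]
  Merge: [13] + [16, 16] -> [13, 16, 16]
Merge: [7, 8, 11] + [13, 16, 16] -> [7, 8, 11, 13, 16, 16]

Final sorted array: [7, 8, 11, 13, 16, 16]

The merge sort proceeds by recursively splitting the array and merging sorted halves.
After all merges, the sorted array is [7, 8, 11, 13, 16, 16].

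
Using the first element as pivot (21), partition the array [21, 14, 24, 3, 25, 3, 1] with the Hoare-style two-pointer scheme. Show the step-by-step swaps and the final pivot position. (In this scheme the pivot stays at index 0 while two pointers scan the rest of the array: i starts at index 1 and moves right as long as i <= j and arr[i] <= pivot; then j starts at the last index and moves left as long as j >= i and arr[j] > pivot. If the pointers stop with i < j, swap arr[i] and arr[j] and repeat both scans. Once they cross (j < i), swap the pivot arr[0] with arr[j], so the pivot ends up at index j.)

Hoare-style two-pointer partition with pivot = 21:

Initial array: [21, 14, 24, 3, 25, 3, 1]

Pointers start at i = 1, j = 6.
i stops at index 2 (arr[2]=24 > 21), j stops at index 6 (arr[6]=1 <= 21): swap arr[2] and arr[6], array becomes [21, 14, 1, 3, 25, 3, 24]
i stops at index 4 (arr[4]=25 > 21), j stops at index 5 (arr[5]=3 <= 21): swap arr[4] and arr[5], array becomes [21, 14, 1, 3, 3, 25, 24]
i ends at 5, j ends at 4: the pointers have crossed (j < i), so scanning stops.

Swap pivot arr[0] with arr[4] to place pivot at position 4: [3, 14, 1, 3, 21, 25, 24]
Pivot position: 4

After partitioning with pivot 21, the array becomes [3, 14, 1, 3, 21, 25, 24]. The pivot is placed at index 4. All elements to the left of the pivot are <= 21, and all elements to the right are > 21.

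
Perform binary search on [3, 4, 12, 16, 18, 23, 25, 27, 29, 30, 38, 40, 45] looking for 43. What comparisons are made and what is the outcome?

Binary search for 43 in [3, 4, 12, 16, 18, 23, 25, 27, 29, 30, 38, 40, 45]:

lo=0, hi=12, mid=6, arr[mid]=25 -> 25 < 43, search right half
lo=7, hi=12, mid=9, arr[mid]=30 -> 30 < 43, search right half
lo=10, hi=12, mid=11, arr[mid]=40 -> 40 < 43, search right half
lo=12, hi=12, mid=12, arr[mid]=45 -> 45 > 43, search left half
lo=12 > hi=11, target 43 not found

Binary search determines that 43 is not in the array after 4 comparisons. The search space was exhausted without finding the target.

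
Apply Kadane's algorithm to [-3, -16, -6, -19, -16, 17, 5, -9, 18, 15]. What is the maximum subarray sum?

Using Kadane's algorithm on [-3, -16, -6, -19, -16, 17, 5, -9, 18, 15]:

Scanning through the array:
Position 1 (value -16): max_ending_here = -16, max_so_far = -3
Position 2 (value -6): max_ending_here = -6, max_so_far = -3
Position 3 (value -19): max_ending_here = -19, max_so_far = -3
Position 4 (value -16): max_ending_here = -16, max_so_far = -3
Position 5 (value 17): max_ending_here = 17, max_so_far = 17
Position 6 (value 5): max_ending_here = 22, max_so_far = 22
Position 7 (value -9): max_ending_here = 13, max_so_far = 22
Position 8 (value 18): max_ending_here = 31, max_so_far = 31
Position 9 (value 15): max_ending_here = 46, max_so_far = 46

Maximum subarray: [17, 5, -9, 18, 15]
Maximum sum: 46

The maximum subarray is [17, 5, -9, 18, 15] with sum 46. This subarray runs from index 5 to index 9.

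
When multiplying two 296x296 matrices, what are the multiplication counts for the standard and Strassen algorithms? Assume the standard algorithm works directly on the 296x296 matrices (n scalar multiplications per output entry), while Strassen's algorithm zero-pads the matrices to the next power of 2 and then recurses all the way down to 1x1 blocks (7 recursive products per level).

Matrix multiplication for 296x296 matrices:

Strassen's algorithm requires power-of-2 dimensions. Pad 296x296 to 512x512 (next power of 2).

Standard algorithm: 296^3 = 25934336 multiplications
Strassen's algorithm: 7^(log2(512)) = 7^9 = 40353607 multiplications
Difference: 25934336 - 40353607 = -14419271 (Strassen uses MORE here due to padding overhead — for small or just-over-power-of-2 n, padding can outweigh the per-level savings)

Standard: 25934336 multiplications (296^3). Strassen: 40353607 multiplications (7^9, after padding to 512x512). Strassen reduces 8 recursive multiplications to 7 at each level.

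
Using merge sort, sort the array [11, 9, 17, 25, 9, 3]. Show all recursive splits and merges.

Merge sort trace:

Split: [11, 9, 17, 25, 9, 3] -> [11, 9, 17] and [25, 9, 3]
  Split: [11, 9, 17] -> [11] and [9, 17]
    Split: [9, 17] -> [9] and [17]
    Merge: [9] + [17] -> [9, 17]
  Merge: [11] + [9, 17] -> [9, 11, 17]
  Split: [25, 9, 3] -> [25] and [9, 3]
    Split: [9, 3] -> [9] and [3]
    Merge: [9] + [3] -> [3, 9]
  Merge: [25] + [3, 9] -> [3, 9, 25]
Merge: [9, 11, 17] + [3, 9, 25] -> [3, 9, 9, 11, 17, 25]

Final sorted array: [3, 9, 9, 11, 17, 25]

The merge sort proceeds by recursively splitting the array and merging sorted halves.
After all merges, the sorted array is [3, 9, 9, 11, 17, 25].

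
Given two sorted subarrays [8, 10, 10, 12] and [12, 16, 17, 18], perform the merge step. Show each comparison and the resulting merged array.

Merging process:

Compare 8 vs 12: take 8 from left. Merged: [8]
Compare 10 vs 12: take 10 from left. Merged: [8, 10]
Compare 10 vs 12: take 10 from left. Merged: [8, 10, 10]
Compare 12 vs 12: take 12 from left. Merged: [8, 10, 10, 12]
Append remaining from right: [12, 16, 17, 18]. Merged: [8, 10, 10, 12, 12, 16, 17, 18]

Final merged array: [8, 10, 10, 12, 12, 16, 17, 18]
Total comparisons: 4

The merged array is [8, 10, 10, 12, 12, 16, 17, 18], requiring 4 comparisons. The merge step runs in O(n) time where n is the total number of elements.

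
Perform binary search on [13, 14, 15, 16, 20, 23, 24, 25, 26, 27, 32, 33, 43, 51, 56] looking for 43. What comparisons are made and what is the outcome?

Binary search for 43 in [13, 14, 15, 16, 20, 23, 24, 25, 26, 27, 32, 33, 43, 51, 56]:

lo=0, hi=14, mid=7, arr[mid]=25 -> 25 < 43, search right half
lo=8, hi=14, mid=11, arr[mid]=33 -> 33 < 43, search right half
lo=12, hi=14, mid=13, arr[mid]=51 -> 51 > 43, search left half
lo=12, hi=12, mid=12, arr[mid]=43 -> Found target at index 12!

Binary search finds 43 at index 12 after 4 comparisons. The search repeatedly halves the search space by comparing with the middle element.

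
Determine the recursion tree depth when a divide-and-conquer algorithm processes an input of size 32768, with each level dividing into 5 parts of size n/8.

For divide and conquer with division factor 8:

Problem sizes at each level:
Level 0: 32768
Level 1: 4096
Level 2: 512
Level 3: 64
Level 4: 8
Level 5: 1

The root is level 0 and the size-1 base case is level 5 (the tree spans levels 0 through 5, i.e. 6 levels counting the root), so the depth is the number of divisions: log_8(32768) = 5

The recursion tree depth is log_8(32768) = 5. At each level, the problem size is divided by 8, so it takes 5 divisions to reduce to a base case of size 1. The algorithm makes 5 recursive calls at each level.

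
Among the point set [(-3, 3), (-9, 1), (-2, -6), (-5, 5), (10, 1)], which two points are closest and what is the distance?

Computing all pairwise distances among 5 points:

d((-3, 3), (-9, 1)) = 6.3246
d((-3, 3), (-2, -6)) = 9.0554
d((-3, 3), (-5, 5)) = 2.8284 <-- minimum
d((-3, 3), (10, 1)) = 13.1529
d((-9, 1), (-2, -6)) = 9.8995
d((-9, 1), (-5, 5)) = 5.6569
d((-9, 1), (10, 1)) = 19.0
d((-2, -6), (-5, 5)) = 11.4018
d((-2, -6), (10, 1)) = 13.8924
d((-5, 5), (10, 1)) = 15.5242

Closest pair: (-3, 3) and (-5, 5) with distance 2.8284

The closest pair is (-3, 3) and (-5, 5) with Euclidean distance 2.8284. For 5 points, brute-force pairwise comparison is shown above. For large n, the divide-and-conquer algorithm (sort by x, recurse on halves, check the dividing strip) achieves O(n log n).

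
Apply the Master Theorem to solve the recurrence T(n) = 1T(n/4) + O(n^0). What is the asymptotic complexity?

Master Theorem for T(n) = 1T(n/4) + O(n^0):

a = 1, b = 4, c = 0
log_b(a) = log_4(1) = 0.0000

Case 2: c = 0 = log_4(1) = 0.0000
T(n) = O(n^0 log n) = O(log n)

For T(n) = 1T(n/4) + O(n^0): log_4(1) = 0.0000. This is Case 2 of the Master Theorem (c = log_b(a), equal work at all levels), giving O(log n).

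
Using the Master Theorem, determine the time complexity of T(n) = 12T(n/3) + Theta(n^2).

Master Theorem for T(n) = 12T(n/3) + O(n^2):

a = 12, b = 3, c = 2
log_b(a) = log_3(12) = 2.2619

Case 1: c = 2 < log_3(12) = 2.2619
T(n) = O(n^(log_3 12))

For T(n) = 12T(n/3) + O(n^2): log_3(12) = 2.2619. This is Case 1 of the Master Theorem (c < log_b(a), work dominated by leaves), giving O(n^(log_3 12)).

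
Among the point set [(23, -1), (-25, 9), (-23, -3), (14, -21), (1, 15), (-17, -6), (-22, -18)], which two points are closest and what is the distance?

Computing all pairwise distances among 7 points:

d((23, -1), (-25, 9)) = 49.0306
d((23, -1), (-23, -3)) = 46.0435
d((23, -1), (14, -21)) = 21.9317
d((23, -1), (1, 15)) = 27.2029
d((23, -1), (-17, -6)) = 40.3113
d((23, -1), (-22, -18)) = 48.1041
d((-25, 9), (-23, -3)) = 12.1655
d((-25, 9), (14, -21)) = 49.2037
d((-25, 9), (1, 15)) = 26.6833
d((-25, 9), (-17, -6)) = 17.0
d((-25, 9), (-22, -18)) = 27.1662
d((-23, -3), (14, -21)) = 41.1461
d((-23, -3), (1, 15)) = 30.0
d((-23, -3), (-17, -6)) = 6.7082 <-- minimum
d((-23, -3), (-22, -18)) = 15.0333
d((14, -21), (1, 15)) = 38.2753
d((14, -21), (-17, -6)) = 34.4384
d((14, -21), (-22, -18)) = 36.1248
d((1, 15), (-17, -6)) = 27.6586
d((1, 15), (-22, -18)) = 40.2244
d((-17, -6), (-22, -18)) = 13.0

Closest pair: (-23, -3) and (-17, -6) with distance 6.7082

The closest pair is (-23, -3) and (-17, -6) with Euclidean distance 6.7082. For 7 points, brute-force pairwise comparison is shown above. For large n, the divide-and-conquer algorithm (sort by x, recurse on halves, check the dividing strip) achieves O(n log n).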